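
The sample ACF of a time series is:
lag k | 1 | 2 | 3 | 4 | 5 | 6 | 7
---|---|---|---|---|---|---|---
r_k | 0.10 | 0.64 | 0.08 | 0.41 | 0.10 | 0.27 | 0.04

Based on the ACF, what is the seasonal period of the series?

2

The largest autocorrelation is r_2 = 0.64, with weaker echoes at lags 4 (0.41) and 6 (0.27); the remaining lags stay at or below 0.10.
The dominant spike at lag 2 indicates a seasonal period of 2.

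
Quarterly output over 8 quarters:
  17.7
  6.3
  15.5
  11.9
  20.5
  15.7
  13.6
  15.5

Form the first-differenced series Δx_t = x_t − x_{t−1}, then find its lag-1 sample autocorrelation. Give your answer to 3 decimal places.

First differences Δx: -11.4, 9.2, -3.6, 8.6, -4.8, -2.1, 1.9
Mean of differences = -0.3143
Numerator Σ(Δx_t−Δx̄)(Δx_{t+1}−Δx̄) = -201.9545
Denominator Σ(Δx_t−Δx̄)² = 331.8886
r_1(Δx) = -201.9545 / 331.8886 = -0.609

-0.609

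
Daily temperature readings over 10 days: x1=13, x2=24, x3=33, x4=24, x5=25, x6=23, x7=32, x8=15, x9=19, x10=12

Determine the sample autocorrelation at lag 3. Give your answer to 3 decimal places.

Mean x̄ = (13 + 24 + 33 + 24 + 25 + 23 + 32 + 15 + 19 + 12)/10 = 22.0000
Σ(x_t−x̄)(x_{t+3}−x̄) = (-18.0000) + (6.0000) + (11.0000) + (20.0000) + (-21.0000) + (-3.0000) + (-100.0000) = -105.0000
Denominator Σ(x_t−x̄)² = 478.0000
r_3 = -105.0000 / 478.0000 = -0.220

-0.220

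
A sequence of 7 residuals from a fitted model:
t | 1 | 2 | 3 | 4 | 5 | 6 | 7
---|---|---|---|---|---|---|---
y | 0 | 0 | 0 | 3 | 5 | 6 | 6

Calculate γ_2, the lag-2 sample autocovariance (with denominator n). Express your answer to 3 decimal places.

1.259

Mean ȳ = (0 + 0 + 0 + 3 + 5 + 6 + 6)/7 = 2.8571
Σ_{t=1}^{5}(y_t−ȳ)(y_{t+2}−ȳ) = 8.8163
γ_2 = 8.8163 / 7 = 1.259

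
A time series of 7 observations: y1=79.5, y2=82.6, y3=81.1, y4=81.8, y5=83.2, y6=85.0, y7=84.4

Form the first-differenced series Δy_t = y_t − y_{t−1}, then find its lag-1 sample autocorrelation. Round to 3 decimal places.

First differences Δy: 3.1, -1.5, 0.7, 1.4, 1.8, -0.6
Mean of differences = 0.8167
Numerator Σ(Δy_t−Δȳ)(Δy_{t+1}−Δȳ) = -5.9069
Denominator Σ(Δy_t−Δȳ)² = 13.9083
r_1(Δy) = -5.9069 / 13.9083 = -0.425

-0.425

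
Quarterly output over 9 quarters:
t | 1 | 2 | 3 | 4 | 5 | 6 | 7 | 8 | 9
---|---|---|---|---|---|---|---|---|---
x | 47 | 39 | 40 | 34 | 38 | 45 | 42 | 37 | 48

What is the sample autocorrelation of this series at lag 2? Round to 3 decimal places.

-0.157

Mean x̄ = (47 + 39 + 40 + 34 + 38 + 45 + 42 + 37 + 48)/9 = 41.1111
Numerator Σ_{t=1}^{7}(x_t−x̄)(x_{t+2}−x̄) = -28.3580
Denominator Σ(x_t−x̄)² = 180.8889
r_2 = -28.3580 / 180.8889 = -0.157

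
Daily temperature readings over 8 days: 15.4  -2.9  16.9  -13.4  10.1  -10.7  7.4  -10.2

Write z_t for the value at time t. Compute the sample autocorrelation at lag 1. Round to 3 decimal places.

-0.687

Mean z̄ = (15.4 − 2.9 + 16.9 − 13.4 + 10.1 − 10.7 + 7.4 − 10.2)/8 = 1.5750
Deviations from mean: 13.8250, -4.4750, 15.3250, -14.9750, 8.5250, -12.2750, 5.8250, -11.7750
Σ(z_t−z̄)(z_{t+1}−z̄) = (-61.8669) + (-68.5794) + (-229.4919) + (-127.6619) + (-104.6444) + (-71.5019) + (-68.5894) = -732.3356
Denominator Σ(z_t−z̄)² = 1066.1950
r_1 = -732.3356 / 1066.1950 = -0.687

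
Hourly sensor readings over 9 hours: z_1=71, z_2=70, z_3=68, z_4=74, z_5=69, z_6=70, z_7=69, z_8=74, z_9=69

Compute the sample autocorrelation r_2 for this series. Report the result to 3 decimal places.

0.042

Mean z̄ = (71 + 70 + 68 + 74 + 69 + 70 + 69 + 74 + 69)/9 = 70.4444
Numerator Σ_{t=1}^{7}(z_t−z̄)(z_{t+2}−z̄) = 1.6049
Denominator Σ(z_t−z̄)² = 38.2222
r_2 = 1.6049 / 38.2222 = 0.042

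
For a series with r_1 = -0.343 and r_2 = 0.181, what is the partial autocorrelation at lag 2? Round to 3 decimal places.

0.072

φ_{22} = (r_2 − r_1²) / (1 − r_1²)
r_1² = (-0.343)² = 0.117649
Numerator = 0.181 − 0.1176 = 0.0634; denominator = 1 − 0.1176 = 0.8824
φ_{22} = 0.0634 / 0.8824 = 0.072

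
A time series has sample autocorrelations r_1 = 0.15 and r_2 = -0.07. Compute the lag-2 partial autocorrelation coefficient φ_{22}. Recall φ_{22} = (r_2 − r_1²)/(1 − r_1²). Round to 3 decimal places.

φ_{22} = (r_2 − r_1²) / (1 − r_1²)
r_1² = (0.15)² = 0.0225
Numerator = -0.07 − 0.0225 = -0.0925; denominator = 1 − 0.0225 = 0.9775
φ_{22} = -0.0925 / 0.9775 = -0.095

-0.095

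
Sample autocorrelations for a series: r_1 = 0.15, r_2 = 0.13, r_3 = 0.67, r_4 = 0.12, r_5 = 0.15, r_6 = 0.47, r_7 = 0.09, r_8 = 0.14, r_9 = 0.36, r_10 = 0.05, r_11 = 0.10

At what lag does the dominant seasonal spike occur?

The largest autocorrelation is r_3 = 0.67, with weaker echoes at lags 6 (0.47) and 9 (0.36); the remaining lags stay at or below 0.15.
The dominant spike at lag 3 indicates a seasonal period of 3.

3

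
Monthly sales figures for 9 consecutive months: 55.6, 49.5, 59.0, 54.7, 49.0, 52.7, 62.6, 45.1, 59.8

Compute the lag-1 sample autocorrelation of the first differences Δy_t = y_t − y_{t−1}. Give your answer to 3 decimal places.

First differences Δy: -6.1, 9.5, -4.3, -5.7, 3.7, 9.9, -17.5, 14.7
Mean of differences = 0.5250
Numerator Σ(Δy_t−Δȳ)(Δy_{t+1}−Δȳ) = -487.2156
Denominator Σ(Δy_t−Δȳ)² = 810.2750
r_1(Δy) = -487.2156 / 810.2750 = -0.601

-0.601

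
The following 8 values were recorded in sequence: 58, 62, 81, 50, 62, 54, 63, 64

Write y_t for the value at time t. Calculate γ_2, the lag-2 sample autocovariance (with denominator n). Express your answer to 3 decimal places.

Mean ȳ = (58 + 62 + 81 + 50 + 62 + 54 + 63 + 64)/8 = 61.7500
Deviations: -3.7500, 0.2500, 19.2500, -11.7500, 0.2500, -7.7500, 1.2500, 2.2500
Σ_{t=1}^{6}(y_t−ȳ)(y_{t+2}−ȳ) = 3.6250
γ_2 = 3.6250 / 8 = 0.453

0.453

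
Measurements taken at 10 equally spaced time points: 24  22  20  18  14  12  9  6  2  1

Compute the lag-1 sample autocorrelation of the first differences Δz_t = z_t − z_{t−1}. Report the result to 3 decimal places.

First differences Δz: -2, -2, -2, -4, -2, -3, -3, -4, -1
Mean of differences = -2.5556
Numerator Σ(Δz_t−Δz̄)(Δz_{t+1}−Δz̄) = -2.6420
Denominator Σ(Δz_t−Δz̄)² = 8.2222
r_1(Δz) = -2.6420 / 8.2222 = -0.321

-0.321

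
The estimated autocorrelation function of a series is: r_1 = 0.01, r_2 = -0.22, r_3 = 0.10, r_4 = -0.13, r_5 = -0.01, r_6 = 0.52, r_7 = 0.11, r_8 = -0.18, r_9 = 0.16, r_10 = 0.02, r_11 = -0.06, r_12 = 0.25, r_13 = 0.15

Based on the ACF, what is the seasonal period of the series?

6

The largest autocorrelation is r_6 = 0.52, with a weaker echo at lag 12 (0.25); the remaining lags stay at or below 0.16.
The dominant spike at lag 6 indicates a seasonal period of 6.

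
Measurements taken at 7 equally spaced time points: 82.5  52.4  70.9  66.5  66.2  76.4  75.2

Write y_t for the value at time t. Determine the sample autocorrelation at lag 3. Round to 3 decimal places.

Mean ȳ = (82.5 + 52.4 + 70.9 + 66.5 + 66.2 + 76.4 + 75.2)/7 = 70.0143
Deviations from mean: 12.4857, -17.6143, 0.8857, -3.5143, -3.8143, 6.3857, 5.1857
Σ(y_t−ȳ)(y_{t+3}−ȳ) = (-43.8784) + (67.1859) + (5.6559) + (-18.2241) = 10.7394
Denominator Σ(y_t−ȳ)² = 561.5086
r_3 = 10.7394 / 561.5086 = 0.019

0.019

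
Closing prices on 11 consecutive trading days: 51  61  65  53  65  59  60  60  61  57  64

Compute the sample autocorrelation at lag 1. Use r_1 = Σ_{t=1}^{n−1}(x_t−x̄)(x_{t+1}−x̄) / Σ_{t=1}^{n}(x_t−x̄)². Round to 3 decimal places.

Mean x̄ = (51 + 61 + 65 + 53 + 65 + 59 + 60 + 60 + 61 + 57 + 64)/11 = 59.6364
Numerator Σ_{t=1}^{10}(x_t−x̄)(x_{t+1}−x̄) = -93.7686
Denominator Σ(x_t−x̄)² = 206.5455
r_1 = -93.7686 / 206.5455 = -0.454

-0.454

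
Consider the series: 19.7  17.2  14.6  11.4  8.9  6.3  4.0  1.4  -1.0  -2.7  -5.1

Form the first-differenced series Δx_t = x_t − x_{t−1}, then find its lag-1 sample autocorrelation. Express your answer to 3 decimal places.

First differences Δx: -2.5, -2.6, -3.2, -2.5, -2.6, -2.3, -2.6, -2.4, -1.7, -2.4
Mean of differences = -2.4800
Numerator Σ(Δx_t−Δx̄)(Δx_{t+1}−Δx̄) = 0.1776
Denominator Σ(Δx_t−Δx̄)² = 1.2160
r_1(Δx) = 0.1776 / 1.2160 = 0.146

0.146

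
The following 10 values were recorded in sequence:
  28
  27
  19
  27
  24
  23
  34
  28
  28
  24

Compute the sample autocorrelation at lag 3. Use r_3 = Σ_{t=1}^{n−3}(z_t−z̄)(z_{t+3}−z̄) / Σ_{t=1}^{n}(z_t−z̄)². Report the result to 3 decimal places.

Mean z̄ = (28 + 27 + 19 + 27 + 24 + 23 + 34 + 28 + 28 + 24)/10 = 26.2000
Numerator Σ_{t=1}^{7}(z_t−z̄)(z_{t+3}−z̄) = 2.0800
Denominator Σ(z_t−z̄)² = 143.6000
r_3 = 2.0800 / 143.6000 = 0.014

0.014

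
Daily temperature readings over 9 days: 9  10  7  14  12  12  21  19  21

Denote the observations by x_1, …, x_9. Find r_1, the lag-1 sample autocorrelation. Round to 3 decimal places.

0.487

Mean x̄ = (9 + 10 + 7 + 14 + 12 + 12 + 21 + 19 + 21)/9 = 13.8889
Numerator Σ_{t=1}^{8}(x_t−x̄)(x_{t+1}−x̄) = 107.6543
Denominator Σ(x_t−x̄)² = 220.8889
r_1 = 107.6543 / 220.8889 = 0.487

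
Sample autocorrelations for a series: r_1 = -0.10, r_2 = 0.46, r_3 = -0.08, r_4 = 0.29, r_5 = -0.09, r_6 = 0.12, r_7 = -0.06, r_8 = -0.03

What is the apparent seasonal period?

The largest autocorrelation is r_2 = 0.46, with a weaker echo at lag 4 (0.29); the remaining lags stay at or below 0.12.
The dominant spike at lag 2 indicates a seasonal period of 2.

2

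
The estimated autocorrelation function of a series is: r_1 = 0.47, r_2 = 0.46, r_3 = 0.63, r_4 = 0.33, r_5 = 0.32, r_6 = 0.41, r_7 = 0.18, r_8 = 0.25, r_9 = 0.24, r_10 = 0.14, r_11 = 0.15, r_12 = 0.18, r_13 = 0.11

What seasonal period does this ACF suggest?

3

The largest autocorrelation is r_3 = 0.63; the remaining lags stay at or below 0.47. The elevated value at lag 1 (0.47), dropping to 0.46 at lag 2, reflects decaying short-term dependence rather than seasonality.
The dominant spike at lag 3 indicates a seasonal period of 3.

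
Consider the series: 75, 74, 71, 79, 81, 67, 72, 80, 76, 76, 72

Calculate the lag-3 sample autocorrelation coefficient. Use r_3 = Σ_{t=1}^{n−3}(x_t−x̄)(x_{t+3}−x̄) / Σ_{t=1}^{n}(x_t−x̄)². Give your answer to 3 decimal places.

0.105

Mean x̄ = (75 + 74 + 71 + 79 + 81 + 67 + 72 + 80 + 76 + 76 + 72)/11 = 74.8182
Numerator Σ_{t=1}^{8}(x_t−x̄)(x_{t+3}−x̄) = 18.6281
Denominator Σ(x_t−x̄)² = 177.6364
r_3 = 18.6281 / 177.6364 = 0.105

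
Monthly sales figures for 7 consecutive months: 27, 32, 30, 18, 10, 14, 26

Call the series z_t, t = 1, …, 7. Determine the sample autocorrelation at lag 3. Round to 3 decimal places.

-0.512

Mean z̄ = (27 + 32 + 30 + 18 + 10 + 14 + 26)/7 = 22.4286
Deviations from mean: 4.5714, 9.5714, 7.5714, -4.4286, -12.4286, -8.4286, 3.5714
Σ(z_t−z̄)(z_{t+3}−z̄) = (-20.2449) + (-118.9592) + (-63.8163) + (-15.8163) = -218.8367
Denominator Σ(z_t−z̄)² = 427.7143
r_3 = -218.8367 / 427.7143 = -0.512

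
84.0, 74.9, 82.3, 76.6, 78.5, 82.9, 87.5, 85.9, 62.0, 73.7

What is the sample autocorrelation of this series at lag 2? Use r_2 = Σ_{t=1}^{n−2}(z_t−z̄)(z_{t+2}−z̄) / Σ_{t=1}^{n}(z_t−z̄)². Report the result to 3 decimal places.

Mean z̄ = (84.0 + 74.9 + 82.3 + 76.6 + 78.5 + 82.9 + 87.5 + 85.9 + 62.0 + 73.7)/10 = 78.8300
Numerator Σ_{t=1}^{8}(z_t−z̄)(z_{t+2}−z̄) = -139.7888
Denominator Σ(z_t−z̄)² = 510.5810
r_2 = -139.7888 / 510.5810 = -0.274

-0.274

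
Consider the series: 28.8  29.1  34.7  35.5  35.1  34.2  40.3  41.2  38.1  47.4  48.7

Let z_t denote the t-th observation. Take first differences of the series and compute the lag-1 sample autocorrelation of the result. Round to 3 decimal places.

First differences Δz: 0.3, 5.6, 0.8, -0.4, -0.9, 6.1, 0.9, -3.1, 9.3, 1.3
Mean of differences = 1.9900
Numerator Σ(Δz_t−Δz̄)(Δz_{t+1}−Δz̄) = -53.7071
Denominator Σ(Δz_t−Δz̄)² = 129.2690
r_1(Δz) = -53.7071 / 129.2690 = -0.415

-0.415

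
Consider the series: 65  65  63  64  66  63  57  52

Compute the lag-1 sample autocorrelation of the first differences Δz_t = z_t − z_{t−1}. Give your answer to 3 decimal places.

0.432

First differences Δz: 0, -2, 1, 2, -3, -6, -5
Mean of differences = -1.8571
Numerator Σ(Δz_t−Δz̄)(Δz_{t+1}−Δz̄) = 23.6939
Denominator Σ(Δz_t−Δz̄)² = 54.8571
r_1(Δz) = 23.6939 / 54.8571 = 0.432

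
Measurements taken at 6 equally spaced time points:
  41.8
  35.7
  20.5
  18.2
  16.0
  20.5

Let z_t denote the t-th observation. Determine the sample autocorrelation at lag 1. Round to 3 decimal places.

Mean z̄ = (41.8 + 35.7 + 20.5 + 18.2 + 16.0 + 20.5)/6 = 25.4500
Numerator Σ_{t=1}^{5}(z_t−z̄)(z_{t+1}−z̄) = 268.0275
Denominator Σ(z_t−z̄)² = 563.2550
r_1 = 268.0275 / 563.2550 = 0.476

0.476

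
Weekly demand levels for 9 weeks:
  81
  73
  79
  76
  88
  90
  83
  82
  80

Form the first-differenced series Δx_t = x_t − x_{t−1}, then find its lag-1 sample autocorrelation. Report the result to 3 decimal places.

-0.263

First differences Δx: -8, 6, -3, 12, 2, -7, -1, -2
Mean of differences = -0.1250
Numerator Σ(Δx_t−Δx̄)(Δx_{t+1}−Δx̄) = -81.8906
Denominator Σ(Δx_t−Δx̄)² = 310.8750
r_1(Δx) = -81.8906 / 310.8750 = -0.263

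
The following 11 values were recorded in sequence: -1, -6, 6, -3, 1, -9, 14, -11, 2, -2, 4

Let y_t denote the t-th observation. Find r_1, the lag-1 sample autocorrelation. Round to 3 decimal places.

-0.752

Mean ȳ = (-1 − 6 + 6 − 3 + 1 − 9 + 14 − 11 + 2 − 2 + 4)/11 = -0.4545
Numerator Σ_{t=1}^{10}(y_t−ȳ)(y_{t+1}−ȳ) = -377.8430
Denominator Σ(y_t−ȳ)² = 502.7273
r_1 = -377.8430 / 502.7273 = -0.752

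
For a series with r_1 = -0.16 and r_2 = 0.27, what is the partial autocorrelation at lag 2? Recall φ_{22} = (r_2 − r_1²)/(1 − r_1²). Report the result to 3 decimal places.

φ_{22} = (r_2 − r_1²) / (1 − r_1²)
r_1² = (-0.16)² = 0.0256
Numerator = 0.27 − 0.0256 = 0.2444; denominator = 1 − 0.0256 = 0.9744
φ_{22} = 0.2444 / 0.9744 = 0.251

0.251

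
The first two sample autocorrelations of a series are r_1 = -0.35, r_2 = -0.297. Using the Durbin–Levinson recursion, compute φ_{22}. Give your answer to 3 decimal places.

φ_{22} = (r_2 − r_1²) / (1 − r_1²)
r_1² = (-0.35)² = 0.1225
Numerator = -0.297 − 0.1225 = -0.4195; denominator = 1 − 0.1225 = 0.8775
φ_{22} = -0.4195 / 0.8775 = -0.478

-0.478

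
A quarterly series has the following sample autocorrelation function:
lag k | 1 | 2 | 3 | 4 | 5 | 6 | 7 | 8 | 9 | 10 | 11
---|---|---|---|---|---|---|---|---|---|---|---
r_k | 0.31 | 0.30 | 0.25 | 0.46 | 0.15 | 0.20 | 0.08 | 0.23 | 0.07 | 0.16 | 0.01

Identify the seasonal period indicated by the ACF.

4

The largest autocorrelation is r_4 = 0.46; the remaining lags stay at or below 0.31. The elevated value at lag 1 (0.31), dropping to 0.30 at lag 2, reflects decaying short-term dependence rather than seasonality.
The dominant spike at lag 4 indicates a seasonal period of 4.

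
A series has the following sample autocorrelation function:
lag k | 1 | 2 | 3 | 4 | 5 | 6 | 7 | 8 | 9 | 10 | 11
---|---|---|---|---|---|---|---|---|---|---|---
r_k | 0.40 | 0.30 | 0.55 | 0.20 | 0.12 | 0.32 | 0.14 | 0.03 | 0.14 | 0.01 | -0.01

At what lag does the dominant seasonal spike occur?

The largest autocorrelation is r_3 = 0.55; the remaining lags stay at or below 0.40. The elevated value at lag 1 (0.40), dropping to 0.30 at lag 2, reflects decaying short-term dependence rather than seasonality.
The dominant spike at lag 3 indicates a seasonal period of 3.

3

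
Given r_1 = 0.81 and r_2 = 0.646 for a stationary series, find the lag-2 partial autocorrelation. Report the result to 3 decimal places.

φ_{22} = (r_2 − r_1²) / (1 − r_1²)
r_1² = (0.81)² = 0.6561
Numerator = 0.646 − 0.6561 = -0.0101; denominator = 1 − 0.6561 = 0.3439
φ_{22} = -0.0101 / 0.3439 = -0.029

-0.029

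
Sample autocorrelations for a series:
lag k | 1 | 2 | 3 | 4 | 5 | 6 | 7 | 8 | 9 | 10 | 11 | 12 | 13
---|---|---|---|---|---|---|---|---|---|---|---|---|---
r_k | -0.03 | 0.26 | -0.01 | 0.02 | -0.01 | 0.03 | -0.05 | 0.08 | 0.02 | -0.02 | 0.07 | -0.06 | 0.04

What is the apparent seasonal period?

The largest autocorrelation is r_2 = 0.26; the remaining lags stay at or below 0.08.
The dominant spike at lag 2 indicates a seasonal period of 2.

2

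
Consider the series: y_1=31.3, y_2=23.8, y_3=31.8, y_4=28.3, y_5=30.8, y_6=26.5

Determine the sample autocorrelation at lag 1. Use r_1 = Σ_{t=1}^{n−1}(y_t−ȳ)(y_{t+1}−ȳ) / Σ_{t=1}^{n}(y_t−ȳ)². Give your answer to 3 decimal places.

Mean ȳ = (31.3 + 23.8 + 31.8 + 28.3 + 30.8 + 26.5)/6 = 28.7500
Deviations from mean: 2.5500, -4.9500, 3.0500, -0.4500, 2.0500, -2.2500
Numerator Σ_{t=1}^{5}(y_t−ȳ)(y_{t+1}−ȳ) = -34.6275
Denominator Σ(y_t−ȳ)² = 49.7750
r_1 = -34.6275 / 49.7750 = -0.696

-0.696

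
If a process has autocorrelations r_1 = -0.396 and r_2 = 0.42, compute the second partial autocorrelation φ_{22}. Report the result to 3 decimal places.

φ_{22} = (r_2 − r_1²) / (1 − r_1²)
r_1² = (-0.396)² = 0.156816
Numerator = 0.42 − 0.1568 = 0.2632; denominator = 1 − 0.1568 = 0.8432
φ_{22} = 0.2632 / 0.8432 = 0.312

0.312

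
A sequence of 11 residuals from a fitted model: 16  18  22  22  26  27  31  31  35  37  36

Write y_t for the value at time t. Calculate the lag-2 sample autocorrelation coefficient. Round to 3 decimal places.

Mean ȳ = (16 + 18 + 22 + 22 + 26 + 27 + 31 + 31 + 35 + 37 + 36)/11 = 27.3636
Numerator Σ_{t=1}^{9}(y_t−ȳ)(y_{t+2}−ȳ) = 242.9174
Denominator Σ(y_t−ȳ)² = 528.5455
r_2 = 242.9174 / 528.5455 = 0.460

0.460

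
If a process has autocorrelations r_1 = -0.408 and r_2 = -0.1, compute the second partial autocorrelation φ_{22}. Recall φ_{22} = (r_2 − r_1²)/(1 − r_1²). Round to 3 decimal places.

φ_{22} = (r_2 − r_1²) / (1 − r_1²)
r_1² = (-0.408)² = 0.166464
Numerator = -0.1 − 0.1665 = -0.2665; denominator = 1 − 0.1665 = 0.8335
φ_{22} = -0.2665 / 0.8335 = -0.320

-0.320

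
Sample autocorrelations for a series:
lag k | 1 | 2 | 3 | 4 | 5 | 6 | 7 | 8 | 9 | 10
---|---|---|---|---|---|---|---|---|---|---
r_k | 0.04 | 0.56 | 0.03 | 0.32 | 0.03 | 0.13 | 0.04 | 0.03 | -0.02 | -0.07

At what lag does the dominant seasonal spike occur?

2

The largest autocorrelation is r_2 = 0.56, with a weaker echo at lag 4 (0.32); the remaining lags stay at or below 0.13.
The dominant spike at lag 2 indicates a seasonal period of 2.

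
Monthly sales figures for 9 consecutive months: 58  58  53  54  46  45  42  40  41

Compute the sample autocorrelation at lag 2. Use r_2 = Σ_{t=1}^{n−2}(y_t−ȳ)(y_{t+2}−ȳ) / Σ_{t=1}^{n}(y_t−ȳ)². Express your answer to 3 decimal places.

0.379

Mean ȳ = (58 + 58 + 53 + 54 + 46 + 45 + 42 + 40 + 41)/9 = 48.5556
Σ(y_t−ȳ)(y_{t+2}−ȳ) = (41.9753) + (51.4198) + (-11.3580) + (-19.3580) + (16.7531) + (30.4198) + (49.5309) = 159.3827
Denominator Σ(y_t−ȳ)² = 420.2222
r_2 = 159.3827 / 420.2222 = 0.379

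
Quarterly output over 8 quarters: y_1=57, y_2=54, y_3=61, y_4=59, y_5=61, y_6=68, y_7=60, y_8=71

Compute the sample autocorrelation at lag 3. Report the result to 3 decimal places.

0.047

Mean ȳ = (57 + 54 + 61 + 59 + 61 + 68 + 60 + 71)/8 = 61.3750
Deviations from mean: -4.3750, -7.3750, -0.3750, -2.3750, -0.3750, 6.6250, -1.3750, 9.6250
Numerator Σ_{t=1}^{5}(y_t−ȳ)(y_{t+3}−ȳ) = 10.3281
Denominator Σ(y_t−ȳ)² = 217.8750
r_3 = 10.3281 / 217.8750 = 0.047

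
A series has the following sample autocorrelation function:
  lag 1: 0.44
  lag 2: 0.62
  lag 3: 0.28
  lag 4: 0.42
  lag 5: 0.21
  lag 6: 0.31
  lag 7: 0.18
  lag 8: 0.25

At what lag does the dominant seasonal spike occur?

2

The largest autocorrelation is r_2 = 0.62; the remaining lags stay at or below 0.44.
The dominant spike at lag 2 indicates a seasonal period of 2.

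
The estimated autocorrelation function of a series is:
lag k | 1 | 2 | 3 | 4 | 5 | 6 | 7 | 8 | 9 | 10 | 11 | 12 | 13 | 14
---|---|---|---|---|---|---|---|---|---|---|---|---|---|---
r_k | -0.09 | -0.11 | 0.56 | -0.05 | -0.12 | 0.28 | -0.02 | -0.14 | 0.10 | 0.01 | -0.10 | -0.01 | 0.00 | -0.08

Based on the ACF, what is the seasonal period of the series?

3

The largest autocorrelation is r_3 = 0.56, with a weaker echo at lag 6 (0.28); the remaining lags stay at or below 0.10.
The dominant spike at lag 3 indicates a seasonal period of 3.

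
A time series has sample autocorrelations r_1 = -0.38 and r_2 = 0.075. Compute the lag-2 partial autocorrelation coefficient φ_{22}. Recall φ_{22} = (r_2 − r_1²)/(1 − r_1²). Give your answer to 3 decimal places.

-0.081

φ_{22} = (r_2 − r_1²) / (1 − r_1²)
r_1² = (-0.38)² = 0.1444
Numerator = 0.075 − 0.1444 = -0.0694; denominator = 1 − 0.1444 = 0.8556
φ_{22} = -0.0694 / 0.8556 = -0.081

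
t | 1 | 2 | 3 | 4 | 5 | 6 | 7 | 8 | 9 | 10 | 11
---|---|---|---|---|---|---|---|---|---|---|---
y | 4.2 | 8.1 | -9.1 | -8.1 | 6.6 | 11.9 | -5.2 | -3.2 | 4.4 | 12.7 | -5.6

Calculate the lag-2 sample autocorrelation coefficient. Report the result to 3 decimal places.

-0.658

Mean ȳ = (4.2 + 8.1 − 9.1 − 8.1 + 6.6 + 11.9 − 5.2 − 3.2 + 4.4 + 12.7 − 5.6)/11 = 1.5182
Numerator Σ_{t=1}^{9}(y_t−ȳ)(y_{t+2}−ȳ) = -421.3507
Denominator Σ(y_t−ȳ)² = 640.7764
r_2 = -421.3507 / 640.7764 = -0.658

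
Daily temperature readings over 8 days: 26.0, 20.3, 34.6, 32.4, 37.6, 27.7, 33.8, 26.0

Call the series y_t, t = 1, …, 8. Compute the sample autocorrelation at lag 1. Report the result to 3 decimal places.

Mean ȳ = (26.0 + 20.3 + 34.6 + 32.4 + 37.6 + 27.7 + 33.8 + 26.0)/8 = 29.8000
Deviations from mean: -3.8000, -9.5000, 4.8000, 2.6000, 7.8000, -2.1000, 4.0000, -3.8000
Numerator Σ_{t=1}^{7}(y_t−ȳ)(y_{t+1}−ȳ) = -16.7200
Denominator Σ(y_t−ȳ)² = 230.1800
r_1 = -16.7200 / 230.1800 = -0.073

-0.073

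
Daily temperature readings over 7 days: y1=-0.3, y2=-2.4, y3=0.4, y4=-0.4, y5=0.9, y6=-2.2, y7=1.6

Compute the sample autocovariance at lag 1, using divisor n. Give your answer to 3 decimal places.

-1.092

Mean ȳ = (-0.3 − 2.4 + 0.4 − 0.4 + 0.9 − 2.2 + 1.6)/7 = -0.3429
Σ_{t=1}^{6}(y_t−ȳ)(y_{t+1}−ȳ) = -7.6461
γ_1 = -7.6461 / 7 = -1.092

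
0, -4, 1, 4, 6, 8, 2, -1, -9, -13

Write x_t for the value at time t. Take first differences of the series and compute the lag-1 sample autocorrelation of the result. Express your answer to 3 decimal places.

0.351

First differences Δx: -4, 5, 3, 2, 2, -6, -3, -8, -4
Mean of differences = -1.4444
Numerator Σ(Δx_t−Δx̄)(Δx_{t+1}−Δx̄) = 57.6914
Denominator Σ(Δx_t−Δx̄)² = 164.2222
r_1(Δx) = 57.6914 / 164.2222 = 0.351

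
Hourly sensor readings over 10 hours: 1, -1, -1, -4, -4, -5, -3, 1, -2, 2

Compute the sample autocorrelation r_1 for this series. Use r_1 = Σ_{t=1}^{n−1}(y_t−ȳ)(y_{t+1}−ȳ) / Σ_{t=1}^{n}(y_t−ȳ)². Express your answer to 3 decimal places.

Mean ȳ = (1 − 1 − 1 − 4 − 4 − 5 − 3 + 1 − 2 + 2)/10 = -1.6000
Numerator Σ_{t=1}^{9}(y_t−ȳ)(y_{t+1}−ȳ) = 13.0400
Denominator Σ(y_t−ȳ)² = 52.4000
r_1 = 13.0400 / 52.4000 = 0.249

0.249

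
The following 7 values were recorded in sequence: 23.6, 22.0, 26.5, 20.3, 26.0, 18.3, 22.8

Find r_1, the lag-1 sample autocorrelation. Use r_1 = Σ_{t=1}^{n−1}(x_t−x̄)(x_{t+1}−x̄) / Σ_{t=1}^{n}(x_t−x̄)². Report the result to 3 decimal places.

-0.682

Mean x̄ = (23.6 + 22.0 + 26.5 + 20.3 + 26.0 + 18.3 + 22.8)/7 = 22.7857
Deviations from mean: 0.8143, -0.7857, 3.7143, -2.4857, 3.2143, -4.4857, 0.0143
Numerator Σ_{t=1}^{6}(x_t−x̄)(x_{t+1}−x̄) = -35.2631
Denominator Σ(x_t−x̄)² = 51.7086
r_1 = -35.2631 / 51.7086 = -0.682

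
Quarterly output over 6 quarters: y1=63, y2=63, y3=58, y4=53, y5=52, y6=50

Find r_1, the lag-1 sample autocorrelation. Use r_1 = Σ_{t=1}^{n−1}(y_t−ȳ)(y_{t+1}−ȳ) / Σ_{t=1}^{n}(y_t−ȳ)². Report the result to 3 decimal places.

0.568

Mean ȳ = (63 + 63 + 58 + 53 + 52 + 50)/6 = 56.5000
Deviations from mean: 6.5000, 6.5000, 1.5000, -3.5000, -4.5000, -6.5000
Σ(y_t−ȳ)(y_{t+1}−ȳ) = (42.2500) + (9.7500) + (-5.2500) + (15.7500) + (29.2500) = 91.7500
Denominator Σ(y_t−ȳ)² = 161.5000
r_1 = 91.7500 / 161.5000 = 0.568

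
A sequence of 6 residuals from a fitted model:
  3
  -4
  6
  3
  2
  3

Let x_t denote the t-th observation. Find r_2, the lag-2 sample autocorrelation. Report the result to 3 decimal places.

-0.034

Mean x̄ = (3 − 4 + 6 + 3 + 2 + 3)/6 = 2.1667
Numerator Σ_{t=1}^{4}(x_t−x̄)(x_{t+2}−x̄) = -1.8889
Denominator Σ(x_t−x̄)² = 54.8333
r_2 = -1.8889 / 54.8333 = -0.034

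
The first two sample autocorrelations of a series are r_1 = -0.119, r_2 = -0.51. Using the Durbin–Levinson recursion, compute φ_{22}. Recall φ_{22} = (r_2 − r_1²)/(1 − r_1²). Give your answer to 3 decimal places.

-0.532

φ_{22} = (r_2 − r_1²) / (1 − r_1²)
r_1² = (-0.119)² = 0.014161
Numerator = -0.51 − 0.0142 = -0.5242; denominator = 1 − 0.0142 = 0.9858
φ_{22} = -0.5242 / 0.9858 = -0.532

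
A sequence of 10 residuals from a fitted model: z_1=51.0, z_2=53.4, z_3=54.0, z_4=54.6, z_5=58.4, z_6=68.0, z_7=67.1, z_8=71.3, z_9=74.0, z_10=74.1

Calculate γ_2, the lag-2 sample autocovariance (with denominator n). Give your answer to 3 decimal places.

Mean z̄ = (51.0 + 53.4 + 54.0 + 54.6 + 58.4 + 68.0 + 67.1 + 71.3 + 74.0 + 74.1)/10 = 62.5900
Σ_{t=1}^{8}(z_t−z̄)(z_{t+2}−z̄) = 345.6878
γ_2 = 345.6878 / 10 = 34.569

34.569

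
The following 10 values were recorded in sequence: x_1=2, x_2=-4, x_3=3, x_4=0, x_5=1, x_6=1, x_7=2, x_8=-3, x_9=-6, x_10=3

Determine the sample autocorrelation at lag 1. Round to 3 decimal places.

Mean x̄ = (2 − 4 + 3 + 0 + 1 + 1 + 2 − 3 − 6 + 3)/10 = -0.1000
Numerator Σ_{t=1}^{9}(x_t−x̄)(x_{t+1}−x̄) = -23.6100
Denominator Σ(x_t−x̄)² = 88.9000
r_1 = -23.6100 / 88.9000 = -0.266

-0.266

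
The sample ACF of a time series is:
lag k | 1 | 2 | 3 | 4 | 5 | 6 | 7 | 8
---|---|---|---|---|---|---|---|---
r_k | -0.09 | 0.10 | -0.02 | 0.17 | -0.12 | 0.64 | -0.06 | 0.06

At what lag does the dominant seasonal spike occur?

The largest autocorrelation is r_6 = 0.64; the remaining lags stay at or below 0.17.
The dominant spike at lag 6 indicates a seasonal period of 6.

6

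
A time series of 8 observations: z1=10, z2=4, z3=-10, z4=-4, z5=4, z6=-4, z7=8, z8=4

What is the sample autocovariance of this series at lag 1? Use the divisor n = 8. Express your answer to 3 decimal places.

Mean z̄ = (10 + 4 − 10 − 4 + 4 − 4 + 8 + 4)/8 = 1.5000
Deviations: 8.5000, 2.5000, -11.5000, -5.5000, 2.5000, -5.5000, 6.5000, 2.5000
Σ_{t=1}^{7}(z_t−z̄)(z_{t+1}−z̄) = 8.7500
γ_1 = 8.7500 / 8 = 1.094

1.094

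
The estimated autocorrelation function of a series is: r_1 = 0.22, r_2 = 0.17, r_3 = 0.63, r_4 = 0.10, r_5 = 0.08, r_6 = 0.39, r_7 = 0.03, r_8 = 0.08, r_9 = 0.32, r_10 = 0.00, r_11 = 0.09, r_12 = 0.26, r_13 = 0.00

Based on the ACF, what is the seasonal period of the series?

The largest autocorrelation is r_3 = 0.63, with weaker echoes at lags 6 (0.39), 9 (0.32) and 12 (0.26); the remaining lags stay at or below 0.22. The elevated value at lag 1 (0.22), dropping to 0.17 at lag 2, reflects decaying short-term dependence rather than seasonality.
The dominant spike at lag 3 indicates a seasonal period of 3.

3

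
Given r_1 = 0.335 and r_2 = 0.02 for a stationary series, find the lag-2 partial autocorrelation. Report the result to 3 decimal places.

φ_{22} = (r_2 − r_1²) / (1 − r_1²)
r_1² = (0.335)² = 0.112225
Numerator = 0.02 − 0.1122 = -0.0922; denominator = 1 − 0.1122 = 0.8878
φ_{22} = -0.0922 / 0.8878 = -0.104

-0.104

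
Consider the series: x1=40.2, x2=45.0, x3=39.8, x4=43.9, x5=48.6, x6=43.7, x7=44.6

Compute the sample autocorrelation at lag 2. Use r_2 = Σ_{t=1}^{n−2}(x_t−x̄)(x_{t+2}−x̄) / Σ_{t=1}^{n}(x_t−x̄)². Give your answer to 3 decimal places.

-0.014

Mean x̄ = (40.2 + 45.0 + 39.8 + 43.9 + 48.6 + 43.7 + 44.6)/7 = 43.6857
Σ(x_t−x̄)(x_{t+2}−x̄) = (13.5445) + (0.2816) + (-19.0955) + (0.0031) + (4.4931) = -0.7733
Denominator Σ(x_t−x̄)² = 54.0086
r_2 = -0.7733 / 54.0086 = -0.014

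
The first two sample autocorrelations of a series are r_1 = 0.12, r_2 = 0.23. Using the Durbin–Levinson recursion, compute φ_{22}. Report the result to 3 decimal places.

φ_{22} = (r_2 − r_1²) / (1 − r_1²)
r_1² = (0.12)² = 0.0144
Numerator = 0.23 − 0.0144 = 0.2156; denominator = 1 − 0.0144 = 0.9856
φ_{22} = 0.2156 / 0.9856 = 0.219

0.219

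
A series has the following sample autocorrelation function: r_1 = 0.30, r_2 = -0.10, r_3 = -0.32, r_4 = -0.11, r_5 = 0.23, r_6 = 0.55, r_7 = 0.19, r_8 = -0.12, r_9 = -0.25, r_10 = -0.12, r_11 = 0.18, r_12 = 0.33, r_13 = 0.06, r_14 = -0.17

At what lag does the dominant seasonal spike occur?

6

The largest autocorrelation is r_6 = 0.55, with a weaker echo at lag 12 (0.33); the remaining lags stay at or below 0.30.
The dominant spike at lag 6 indicates a seasonal period of 6.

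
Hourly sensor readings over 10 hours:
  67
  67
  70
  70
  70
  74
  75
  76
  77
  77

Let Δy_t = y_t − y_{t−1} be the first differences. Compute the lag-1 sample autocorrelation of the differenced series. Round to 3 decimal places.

-0.376

First differences Δy: 0, 3, 0, 0, 4, 1, 1, 1, 0
Mean of differences = 1.1111
Numerator Σ(Δy_t−Δȳ)(Δy_{t+1}−Δȳ) = -6.3457
Denominator Σ(Δy_t−Δȳ)² = 16.8889
r_1(Δy) = -6.3457 / 16.8889 = -0.376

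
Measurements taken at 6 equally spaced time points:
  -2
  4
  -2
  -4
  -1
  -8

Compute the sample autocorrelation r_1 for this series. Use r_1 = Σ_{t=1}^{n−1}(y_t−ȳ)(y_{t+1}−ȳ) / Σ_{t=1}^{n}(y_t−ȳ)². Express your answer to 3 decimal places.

Mean ȳ = (-2 + 4 − 2 − 4 − 1 − 8)/6 = -2.1667
Numerator Σ_{t=1}^{5}(y_t−ȳ)(y_{t+1}−ȳ) = -7.1944
Denominator Σ(y_t−ȳ)² = 76.8333
r_1 = -7.1944 / 76.8333 = -0.094

-0.094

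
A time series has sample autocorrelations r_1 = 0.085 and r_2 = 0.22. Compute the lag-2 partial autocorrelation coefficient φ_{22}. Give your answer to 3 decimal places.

0.214

φ_{22} = (r_2 − r_1²) / (1 − r_1²)
r_1² = (0.085)² = 0.007225
Numerator = 0.22 − 0.0072 = 0.2128; denominator = 1 − 0.0072 = 0.9928
φ_{22} = 0.2128 / 0.9928 = 0.214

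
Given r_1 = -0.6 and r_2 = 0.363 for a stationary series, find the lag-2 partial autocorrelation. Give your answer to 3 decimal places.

0.005

φ_{22} = (r_2 − r_1²) / (1 − r_1²)
r_1² = (-0.6)² = 0.36
Numerator = 0.363 − 0.3600 = 0.0030; denominator = 1 − 0.3600 = 0.6400
φ_{22} = 0.0030 / 0.6400 = 0.005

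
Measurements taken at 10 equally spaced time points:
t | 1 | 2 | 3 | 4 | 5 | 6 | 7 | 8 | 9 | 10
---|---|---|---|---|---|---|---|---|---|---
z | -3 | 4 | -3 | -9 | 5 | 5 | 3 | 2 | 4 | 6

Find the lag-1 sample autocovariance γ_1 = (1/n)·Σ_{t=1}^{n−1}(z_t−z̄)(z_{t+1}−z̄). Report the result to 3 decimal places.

1.864

Mean z̄ = (-3 + 4 − 3 − 9 + 5 + 5 + 3 + 2 + 4 + 6)/10 = 1.4000
Σ_{t=1}^{9}(z_t−z̄)(z_{t+1}−z̄) = 18.6400
γ_1 = 18.6400 / 10 = 1.864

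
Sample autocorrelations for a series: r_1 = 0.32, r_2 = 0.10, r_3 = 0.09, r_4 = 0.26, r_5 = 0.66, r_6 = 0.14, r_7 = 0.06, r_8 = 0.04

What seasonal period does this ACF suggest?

5

The largest autocorrelation is r_5 = 0.66; the remaining lags stay at or below 0.32. The elevated value at lag 1 (0.32), dropping to 0.10 at lag 2, reflects decaying short-term dependence rather than seasonality.
The dominant spike at lag 5 indicates a seasonal period of 5.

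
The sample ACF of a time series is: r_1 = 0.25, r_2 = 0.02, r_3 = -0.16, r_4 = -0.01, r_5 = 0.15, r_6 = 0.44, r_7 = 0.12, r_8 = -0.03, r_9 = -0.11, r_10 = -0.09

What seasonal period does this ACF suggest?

The largest autocorrelation is r_6 = 0.44; the remaining lags stay at or below 0.25. The elevated value at lag 1 (0.25), dropping to 0.02 at lag 2, reflects decaying short-term dependence rather than seasonality.
The dominant spike at lag 6 indicates a seasonal period of 6.

6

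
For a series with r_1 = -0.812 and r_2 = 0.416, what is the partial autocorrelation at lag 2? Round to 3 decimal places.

-0.714

φ_{22} = (r_2 − r_1²) / (1 − r_1²)
r_1² = (-0.812)² = 0.659344
Numerator = 0.416 − 0.6593 = -0.2433; denominator = 1 − 0.6593 = 0.3407
φ_{22} = -0.2433 / 0.3407 = -0.714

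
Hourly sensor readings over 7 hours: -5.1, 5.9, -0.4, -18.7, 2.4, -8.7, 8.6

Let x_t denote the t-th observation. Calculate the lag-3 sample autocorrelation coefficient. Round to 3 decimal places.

-0.201

Mean x̄ = (-5.1 + 5.9 − 0.4 − 18.7 + 2.4 − 8.7 + 8.6)/7 = -2.2857
Deviations from mean: -2.8143, 8.1857, 1.8857, -16.4143, 4.6857, -6.4143, 10.8857
Σ(x_t−x̄)(x_{t+3}−x̄) = (46.1945) + (38.3559) + (-12.0955) + (-178.6812) = -106.2263
Denominator Σ(x_t−x̄)² = 529.5086
r_3 = -106.2263 / 529.5086 = -0.201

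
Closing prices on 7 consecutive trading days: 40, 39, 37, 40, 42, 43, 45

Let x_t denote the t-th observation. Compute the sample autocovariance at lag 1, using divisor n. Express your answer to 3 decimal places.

3.201

Mean x̄ = (40 + 39 + 37 + 40 + 42 + 43 + 45)/7 = 40.8571
Σ_{t=1}^{6}(x_t−x̄)(x_{t+1}−x̄) = 22.4082
γ_1 = 22.4082 / 7 = 3.201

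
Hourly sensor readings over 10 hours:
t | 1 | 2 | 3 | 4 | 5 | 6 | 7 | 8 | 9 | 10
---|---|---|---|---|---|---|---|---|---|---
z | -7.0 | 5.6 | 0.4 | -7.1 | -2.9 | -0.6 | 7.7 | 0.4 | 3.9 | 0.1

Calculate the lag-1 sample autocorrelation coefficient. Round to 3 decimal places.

-0.081

Mean z̄ = (-7.0 + 5.6 + 0.4 − 7.1 − 2.9 − 0.6 + 7.7 + 0.4 + 3.9 + 0.1)/10 = 0.0500
Numerator Σ_{t=1}^{9}(z_t−z̄)(z_{t+1}−z̄) = -17.4325
Denominator Σ(z_t−z̄)² = 214.3450
r_1 = -17.4325 / 214.3450 = -0.081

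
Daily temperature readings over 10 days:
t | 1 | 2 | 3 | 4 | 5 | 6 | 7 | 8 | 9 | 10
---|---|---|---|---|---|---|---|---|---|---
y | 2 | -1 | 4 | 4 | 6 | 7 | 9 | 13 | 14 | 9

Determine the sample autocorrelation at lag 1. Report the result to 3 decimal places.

Mean ȳ = (2 − 1 + 4 + 4 + 6 + 7 + 9 + 13 + 14 + 9)/10 = 6.7000
Numerator Σ_{t=1}^{9}(y_t−ȳ)(y_{t+1}−ȳ) = 143.9100
Denominator Σ(y_t−ȳ)² = 200.1000
r_1 = 143.9100 / 200.1000 = 0.719

0.719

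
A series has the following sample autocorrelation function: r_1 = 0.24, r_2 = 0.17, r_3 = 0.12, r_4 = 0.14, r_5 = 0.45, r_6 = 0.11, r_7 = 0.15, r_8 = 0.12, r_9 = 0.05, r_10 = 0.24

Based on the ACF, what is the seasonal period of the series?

The largest autocorrelation is r_5 = 0.45; the remaining lags stay at or below 0.24. The elevated value at lag 1 (0.24), dropping to 0.17 at lag 2, reflects decaying short-term dependence rather than seasonality.
The dominant spike at lag 5 indicates a seasonal period of 5.

5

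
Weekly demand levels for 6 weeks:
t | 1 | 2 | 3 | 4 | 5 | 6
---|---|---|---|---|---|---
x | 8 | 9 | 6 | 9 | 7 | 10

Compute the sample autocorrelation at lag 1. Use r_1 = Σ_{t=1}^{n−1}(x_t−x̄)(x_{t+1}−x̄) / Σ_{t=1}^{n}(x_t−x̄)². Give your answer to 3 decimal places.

Mean x̄ = (8 + 9 + 6 + 9 + 7 + 10)/6 = 8.1667
Deviations from mean: -0.1667, 0.8333, -2.1667, 0.8333, -1.1667, 1.8333
Σ(x_t−x̄)(x_{t+1}−x̄) = (-0.1389) + (-1.8056) + (-1.8056) + (-0.9722) + (-2.1389) = -6.8611
Denominator Σ(x_t−x̄)² = 10.8333
r_1 = -6.8611 / 10.8333 = -0.633

-0.633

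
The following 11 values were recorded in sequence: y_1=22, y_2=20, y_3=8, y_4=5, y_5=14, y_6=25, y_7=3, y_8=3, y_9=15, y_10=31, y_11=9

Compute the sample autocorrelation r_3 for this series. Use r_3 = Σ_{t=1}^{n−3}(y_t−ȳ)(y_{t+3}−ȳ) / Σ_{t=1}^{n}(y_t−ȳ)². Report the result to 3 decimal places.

-0.177

Mean ȳ = (22 + 20 + 8 + 5 + 14 + 25 + 3 + 3 + 15 + 31 + 9)/11 = 14.0909
Numerator Σ_{t=1}^{8}(y_t−ȳ)(y_{t+3}−ȳ) = -158.2066
Denominator Σ(y_t−ȳ)² = 894.9091
r_3 = -158.2066 / 894.9091 = -0.177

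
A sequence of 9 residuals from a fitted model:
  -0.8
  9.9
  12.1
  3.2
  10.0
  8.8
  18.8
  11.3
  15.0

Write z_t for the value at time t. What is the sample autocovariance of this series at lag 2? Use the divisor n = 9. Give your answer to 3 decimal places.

Mean z̄ = (-0.8 + 9.9 + 12.1 + 3.2 + 10.0 + 8.8 + 18.8 + 11.3 + 15.0)/9 = 9.8111
Σ_{t=1}^{7}(z_t−z̄)(z_{t+2}−z̄) = 29.0764
γ_2 = 29.0764 / 9 = 3.231

3.231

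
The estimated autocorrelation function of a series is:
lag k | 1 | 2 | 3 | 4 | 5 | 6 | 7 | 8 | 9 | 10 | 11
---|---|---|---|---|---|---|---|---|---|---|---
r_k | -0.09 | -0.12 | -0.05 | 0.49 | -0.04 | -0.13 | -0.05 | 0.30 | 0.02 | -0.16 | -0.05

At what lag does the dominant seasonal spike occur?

4

The largest autocorrelation is r_4 = 0.49, with a weaker echo at lag 8 (0.30); the remaining lags stay at or below 0.02.
The dominant spike at lag 4 indicates a seasonal period of 4.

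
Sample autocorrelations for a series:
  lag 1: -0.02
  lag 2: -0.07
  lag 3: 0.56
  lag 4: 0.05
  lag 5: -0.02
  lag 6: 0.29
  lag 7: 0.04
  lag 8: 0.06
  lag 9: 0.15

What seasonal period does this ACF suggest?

The largest autocorrelation is r_3 = 0.56, with weaker echoes at lags 6 (0.29) and 9 (0.15); the remaining lags stay at or below 0.06.
The dominant spike at lag 3 indicates a seasonal period of 3.

3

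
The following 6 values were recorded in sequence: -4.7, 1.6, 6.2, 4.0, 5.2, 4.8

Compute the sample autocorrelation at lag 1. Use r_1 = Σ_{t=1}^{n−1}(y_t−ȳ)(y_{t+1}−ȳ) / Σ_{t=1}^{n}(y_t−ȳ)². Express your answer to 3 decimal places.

Mean ȳ = (-4.7 + 1.6 + 6.2 + 4.0 + 5.2 + 4.8)/6 = 2.8500
Σ(y_t−ȳ)(y_{t+1}−ȳ) = (9.4375) + (-4.1875) + (3.8525) + (2.7025) + (4.5825) = 16.3875
Denominator Σ(y_t−ȳ)² = 80.4350
r_1 = 16.3875 / 80.4350 = 0.204

0.204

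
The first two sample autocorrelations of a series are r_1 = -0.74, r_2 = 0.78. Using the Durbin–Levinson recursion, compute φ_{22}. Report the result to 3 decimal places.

φ_{22} = (r_2 − r_1²) / (1 − r_1²)
r_1² = (-0.74)² = 0.5476
Numerator = 0.78 − 0.5476 = 0.2324; denominator = 1 − 0.5476 = 0.4524
φ_{22} = 0.2324 / 0.4524 = 0.514

0.514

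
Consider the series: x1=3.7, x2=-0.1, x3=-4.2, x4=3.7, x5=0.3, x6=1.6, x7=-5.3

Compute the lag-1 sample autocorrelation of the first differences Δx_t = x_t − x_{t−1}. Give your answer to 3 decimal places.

First differences Δx: -3.8, -4.1, 7.9, -3.4, 1.3, -6.9
Mean of differences = -1.5000
Numerator Σ(Δx_t−Δx̄)(Δx_{t+1}−Δx̄) = -56.7600
Denominator Σ(Δx_t−Δx̄)² = 141.0200
r_1(Δx) = -56.7600 / 141.0200 = -0.402

-0.402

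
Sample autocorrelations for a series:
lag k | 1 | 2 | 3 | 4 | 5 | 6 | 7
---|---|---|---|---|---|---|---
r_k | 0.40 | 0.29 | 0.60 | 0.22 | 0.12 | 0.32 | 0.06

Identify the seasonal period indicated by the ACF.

3

The largest autocorrelation is r_3 = 0.60; the remaining lags stay at or below 0.40. The elevated value at lag 1 (0.40), dropping to 0.29 at lag 2, reflects decaying short-term dependence rather than seasonality.
The dominant spike at lag 3 indicates a seasonal period of 3.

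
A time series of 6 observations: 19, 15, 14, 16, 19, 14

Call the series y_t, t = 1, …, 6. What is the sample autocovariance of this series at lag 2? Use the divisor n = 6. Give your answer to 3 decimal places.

Mean ȳ = (19 + 15 + 14 + 16 + 19 + 14)/6 = 16.1667
Σ_{t=1}^{4}(y_t−ȳ)(y_{t+2}−ȳ) = -11.7222
γ_2 = -11.7222 / 6 = -1.954

-1.954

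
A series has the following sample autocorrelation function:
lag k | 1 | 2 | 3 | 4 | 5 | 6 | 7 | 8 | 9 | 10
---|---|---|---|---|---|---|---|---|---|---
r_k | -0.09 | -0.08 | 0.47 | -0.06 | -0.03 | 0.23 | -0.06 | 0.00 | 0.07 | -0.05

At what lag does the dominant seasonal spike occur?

The largest autocorrelation is r_3 = 0.47, with a weaker echo at lag 6 (0.23); the remaining lags stay at or below 0.07.
The dominant spike at lag 3 indicates a seasonal period of 3.

3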